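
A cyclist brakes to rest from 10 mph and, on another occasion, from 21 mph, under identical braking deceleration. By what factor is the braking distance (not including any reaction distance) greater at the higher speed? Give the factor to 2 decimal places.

Factor ≈ 4.41

Braking distance d = v²/(2a), so with a fixed, d ∝ v².
Factor = (21/10)² = 2.1000² = 4.4100.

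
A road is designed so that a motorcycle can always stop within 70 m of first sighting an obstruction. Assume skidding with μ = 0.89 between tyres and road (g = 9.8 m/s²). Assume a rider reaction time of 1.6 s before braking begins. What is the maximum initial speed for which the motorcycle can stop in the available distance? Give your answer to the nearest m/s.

Maximum speed ≈ 24 m/s

a = μg = 0.89 × 9.8 = 8.722 m/s².
Stopping distance: v·t_r + v²/(2a) = 70 with t_r = 1.6 s and a = 8.722 m/s².
So v² + 27.910 v − 1221.08 = 0.
Positive root: v = −a·t_r + √((a·t_r)² + 2a·d) = −13.955 + √(194.742 + 1221.08) = 23.6724 m/s.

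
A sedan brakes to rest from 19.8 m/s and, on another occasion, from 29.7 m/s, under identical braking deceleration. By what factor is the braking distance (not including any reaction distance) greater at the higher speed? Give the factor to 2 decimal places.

Braking distance d = v²/(2a), so with a fixed, d ∝ v².
Factor = (29.7/19.8)² = 1.5000² = 2.2500.

Factor ≈ 2.25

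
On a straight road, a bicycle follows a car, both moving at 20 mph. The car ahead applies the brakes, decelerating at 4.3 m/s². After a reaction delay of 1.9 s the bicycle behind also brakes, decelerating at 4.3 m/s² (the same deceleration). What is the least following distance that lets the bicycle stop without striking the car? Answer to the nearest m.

20 mph × 0.44704 = 8.9408 m/s.
Leader travels v²/(2a_L) = 79.938 / 8.600 = 9.295 m before stopping.
Follower covers v·t_r = 8.9408 × 1.9 = 16.988 m while reacting, then v²/(2a_F) = 79.938 / 8.600 = 9.295 m while braking, for a total of 16.988 + 9.295 = 26.283 m.
Since a_F ≤ a_L and the follower starts braking later, the follower is never slower than the leader, so the closest approach is when both have stopped.
Minimum gap = 26.283 − 9.295 = 16.988 m.

Minimum gap ≈ 17 m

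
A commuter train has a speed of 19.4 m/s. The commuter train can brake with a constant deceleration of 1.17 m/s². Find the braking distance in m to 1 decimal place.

Braking distance ≈ 160.8 m

Braking distance = v²/(2a) = 19.4000² / (2 × 1.170) = 376.360 / 2.340 = 160.838 m.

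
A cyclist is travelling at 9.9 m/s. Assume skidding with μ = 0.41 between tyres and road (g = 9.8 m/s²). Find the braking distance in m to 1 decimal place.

a = μg = 0.41 × 9.8 = 4.018 m/s².
Braking distance = v²/(2a) = 9.9000² / (2 × 4.018) = 98.010 / 8.036 = 12.196 m.

Braking distance ≈ 12.2 m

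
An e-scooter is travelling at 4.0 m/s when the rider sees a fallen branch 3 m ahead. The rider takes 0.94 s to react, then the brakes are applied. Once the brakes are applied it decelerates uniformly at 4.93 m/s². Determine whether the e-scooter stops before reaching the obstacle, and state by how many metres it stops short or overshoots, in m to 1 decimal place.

Reaction distance = 4.0000 × 0.94 = 3.760 m.
Braking distance = v²/(2a) = 16.000 / 9.860 = 1.623 m.
Total stopping distance = 3.760 + 1.623 = 5.383 m, vs 3 m available — it cannot stop in time and overshoots by 5.383 − 3 = 2.383 m.

No — it overshoots by 2.4 m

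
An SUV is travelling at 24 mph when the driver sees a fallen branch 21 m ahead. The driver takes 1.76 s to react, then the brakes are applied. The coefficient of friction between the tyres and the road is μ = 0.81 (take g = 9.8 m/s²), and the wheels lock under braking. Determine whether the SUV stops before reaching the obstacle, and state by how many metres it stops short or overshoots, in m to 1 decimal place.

No — it overshoots by 5.1 m

24 mph × 0.44704 = 10.7290 m/s.
a = μg = 0.81 × 9.8 = 7.938 m/s².
Reaction distance = 10.7290 × 1.76 = 18.883 m.
Braking distance = v²/(2a) = 115.111 / 15.876 = 7.251 m.
Total stopping distance = 18.883 + 7.251 = 26.134 m, vs 21 m available — it cannot stop in time and overshoots by 26.134 − 21 = 5.134 m.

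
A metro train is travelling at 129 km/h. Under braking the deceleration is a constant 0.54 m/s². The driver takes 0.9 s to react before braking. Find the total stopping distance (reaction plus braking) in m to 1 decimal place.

Total stopping distance ≈ 1221.2 m

129 km/h ÷ 3.6 = 35.8333 m/s.
Reaction distance = v·t_r = 35.8333 × 0.9 = 32.250 m.
Braking distance = v²/(2a) = 35.8333² / (2 × 0.540) = 1284.025 / 1.080 = 1188.912 m.
Total = 32.250 + 1188.912 = 1221.162 m.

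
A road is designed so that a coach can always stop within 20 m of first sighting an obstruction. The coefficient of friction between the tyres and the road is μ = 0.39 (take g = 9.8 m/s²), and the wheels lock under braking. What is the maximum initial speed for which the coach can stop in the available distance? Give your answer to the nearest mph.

a = μg = 0.39 × 9.8 = 3.822 m/s².
v²/(2a) = d ⇒ v = √(2 × 3.822 × 20) = √152.88 = 12.3645 m/s.
12.3645 m/s ÷ 0.44704 = 27.659 mph.

Maximum speed ≈ 28 mph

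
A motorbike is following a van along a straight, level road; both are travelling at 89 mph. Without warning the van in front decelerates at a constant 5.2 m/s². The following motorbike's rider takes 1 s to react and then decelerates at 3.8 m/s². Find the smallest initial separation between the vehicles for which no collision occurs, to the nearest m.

89 mph × 0.44704 = 39.7866 m/s.
Leader travels v²/(2a_L) = 1582.974 / 10.400 = 152.209 m before stopping.
Follower covers v·t_r = 39.7866 × 1 = 39.787 m while reacting, then v²/(2a_F) = 1582.974 / 7.600 = 208.286 m while braking, for a total of 39.787 + 208.286 = 248.073 m.
Since a_F ≤ a_L and the follower starts braking later, the follower is never slower than the leader, so the closest approach is when both have stopped.
Minimum gap = 248.073 − 152.209 = 95.864 m.

Minimum gap ≈ 96 m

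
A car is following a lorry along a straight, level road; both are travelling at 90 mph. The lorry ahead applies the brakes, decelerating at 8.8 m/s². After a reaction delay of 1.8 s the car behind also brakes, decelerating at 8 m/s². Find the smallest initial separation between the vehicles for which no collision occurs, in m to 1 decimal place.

Minimum gap ≈ 81.6 m

90 mph × 0.44704 = 40.2336 m/s.
Leader travels v²/(2a_L) = 1618.743 / 17.600 = 91.974 m before stopping.
Follower covers v·t_r = 40.2336 × 1.8 = 72.420 m while reacting, then v²/(2a_F) = 1618.743 / 16.000 = 101.171 m while braking, for a total of 72.420 + 101.171 = 173.591 m.
Since a_F ≤ a_L and the follower starts braking later, the follower is never slower than the leader, so the closest approach is when both have stopped.
Minimum gap = 173.591 − 91.974 = 81.617 m.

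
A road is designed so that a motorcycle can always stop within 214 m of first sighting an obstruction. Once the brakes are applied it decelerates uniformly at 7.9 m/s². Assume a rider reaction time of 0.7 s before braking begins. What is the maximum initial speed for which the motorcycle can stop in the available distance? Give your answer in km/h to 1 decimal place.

Maximum speed ≈ 190.4 km/h

Stopping distance: v·t_r + v²/(2a) = 214 with t_r = 0.7 s and a = 7.900 m/s².
So v² + 11.060 v − 3381.20 = 0.
Positive root: v = −a·t_r + √((a·t_r)² + 2a·d) = −5.530 + √(30.581 + 3381.20) = 52.8805 m/s.
52.8805 m/s × 3.6 = 190.370 km/h.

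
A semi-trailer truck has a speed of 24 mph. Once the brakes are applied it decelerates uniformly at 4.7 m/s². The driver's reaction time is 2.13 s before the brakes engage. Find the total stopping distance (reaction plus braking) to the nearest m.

24 mph × 0.44704 = 10.7290 m/s.
Reaction distance = v·t_r = 10.7290 × 2.13 = 22.853 m.
Braking distance = v²/(2a) = 10.7290² / (2 × 4.700) = 115.111 / 9.400 = 12.246 m.
Total = 22.853 + 12.246 = 35.099 m.

Total stopping distance ≈ 35 m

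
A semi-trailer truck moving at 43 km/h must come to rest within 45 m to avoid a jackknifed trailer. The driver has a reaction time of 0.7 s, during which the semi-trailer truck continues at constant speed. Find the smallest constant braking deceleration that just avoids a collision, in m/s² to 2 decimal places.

43 km/h ÷ 3.6 = 11.9444 m/s.
Distance covered during reaction = 11.9444 × 0.7 = 8.361 m.
Distance available for braking: 45 − 8.361 = 36.639 m.
v² = 2a·d ⇒ a = v²/(2d) = 11.9444² / (2 × 36.639) = 142.669 / 73.278 = 1.9470 m/s².

Required deceleration ≈ 1.95 m/s²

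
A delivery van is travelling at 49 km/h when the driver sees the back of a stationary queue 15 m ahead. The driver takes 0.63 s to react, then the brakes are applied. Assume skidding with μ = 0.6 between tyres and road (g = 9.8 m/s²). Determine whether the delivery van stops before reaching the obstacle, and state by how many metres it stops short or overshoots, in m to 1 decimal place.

No — it overshoots by 9.3 m

49 km/h ÷ 3.6 = 13.6111 m/s.
a = μg = 0.6 × 9.8 = 5.880 m/s².
Reaction distance = 13.6111 × 0.63 = 8.575 m.
Braking distance = v²/(2a) = 185.262 / 11.760 = 15.754 m.
Total stopping distance = 8.575 + 15.754 = 24.329 m, vs 15 m available — it cannot stop in time and overshoots by 24.329 − 15 = 9.329 m.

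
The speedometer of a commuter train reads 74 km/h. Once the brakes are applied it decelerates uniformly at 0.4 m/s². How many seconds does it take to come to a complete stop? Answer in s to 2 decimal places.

74 km/h ÷ 3.6 = 20.5556 m/s.
Braking time = v/a = 20.5556 / 0.400 = 51.389 s.

Braking time ≈ 51.39 s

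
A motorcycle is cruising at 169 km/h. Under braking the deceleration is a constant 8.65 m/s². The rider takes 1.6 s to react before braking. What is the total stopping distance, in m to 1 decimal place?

Total stopping distance ≈ 202.5 m

169 km/h ÷ 3.6 = 46.9444 m/s.
Reaction distance = v·t_r = 46.9444 × 1.6 = 75.111 m.
Braking distance = v²/(2a) = 46.9444² / (2 × 8.650) = 2203.777 / 17.300 = 127.386 m.
Total = 75.111 + 127.386 = 202.497 m.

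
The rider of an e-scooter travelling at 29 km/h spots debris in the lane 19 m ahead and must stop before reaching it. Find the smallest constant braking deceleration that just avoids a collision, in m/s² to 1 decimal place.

Required deceleration ≈ 1.7 m/s²

29 km/h ÷ 3.6 = 8.0556 m/s.
v² = 2a·d ⇒ a = v²/(2d) = 8.0556² / (2 × 19.000) = 64.893 / 38.000 = 1.7077 m/s².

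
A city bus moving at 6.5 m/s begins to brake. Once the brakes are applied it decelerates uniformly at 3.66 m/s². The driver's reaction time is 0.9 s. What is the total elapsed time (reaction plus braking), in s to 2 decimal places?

Total time ≈ 2.68 s

Braking time = v/a = 6.5000 / 3.660 = 1.776 s.
Total = 0.9 + 1.776 = 2.676 s.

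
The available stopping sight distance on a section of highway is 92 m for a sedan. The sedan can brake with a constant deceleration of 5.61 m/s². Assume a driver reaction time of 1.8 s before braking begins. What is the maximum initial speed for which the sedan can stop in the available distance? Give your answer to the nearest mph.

Maximum speed ≈ 53 mph

Stopping distance: v·t_r + v²/(2a) = 92 with t_r = 1.8 s and a = 5.610 m/s².
So v² + 20.196 v − 1032.24 = 0.
Positive root: v = −a·t_r + √((a·t_r)² + 2a·d) = −10.098 + √(101.970 + 1032.24) = 23.5800 m/s.
23.5800 m/s ÷ 0.44704 = 52.747 mph.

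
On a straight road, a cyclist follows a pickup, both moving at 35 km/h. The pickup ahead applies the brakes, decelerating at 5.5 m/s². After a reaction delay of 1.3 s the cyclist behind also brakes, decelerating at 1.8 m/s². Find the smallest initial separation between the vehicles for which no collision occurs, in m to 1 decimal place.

Minimum gap ≈ 30.3 m

35 km/h ÷ 3.6 = 9.7222 m/s.
Leader travels v²/(2a_L) = 94.521 / 11.000 = 8.593 m before stopping.
Follower covers v·t_r = 9.7222 × 1.3 = 12.639 m while reacting, then v²/(2a_F) = 94.521 / 3.600 = 26.256 m while braking, for a total of 12.639 + 26.256 = 38.895 m.
Since a_F ≤ a_L and the follower starts braking later, the follower is never slower than the leader, so the closest approach is when both have stopped.
Minimum gap = 38.895 − 8.593 = 30.302 m.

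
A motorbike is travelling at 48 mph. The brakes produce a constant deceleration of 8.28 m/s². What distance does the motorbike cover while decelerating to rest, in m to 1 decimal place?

Braking distance ≈ 27.8 m

48 mph × 0.44704 = 21.4579 m/s.
Braking distance = v²/(2a) = 21.4579² / (2 × 8.280) = 460.441 / 16.560 = 27.804 m.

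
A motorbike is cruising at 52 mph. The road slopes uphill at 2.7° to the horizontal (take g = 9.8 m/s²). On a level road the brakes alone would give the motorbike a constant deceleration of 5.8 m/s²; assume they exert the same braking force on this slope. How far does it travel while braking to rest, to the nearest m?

52 mph × 0.44704 = 23.2461 m/s.
Gravity along the uphill slope adds to the braking deceleration: a_eff = 5.800 + 9.8·sin 2.7° = 5.800 + 0.462 = 6.262 m/s².
Braking distance = v²/(2a) = 23.2461² / (2 × 6.262) = 540.381 / 12.524 = 43.148 m.

Braking distance ≈ 43 m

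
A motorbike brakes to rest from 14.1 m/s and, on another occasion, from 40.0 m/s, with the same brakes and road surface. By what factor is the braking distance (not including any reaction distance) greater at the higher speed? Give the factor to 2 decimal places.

Factor ≈ 8.05

Braking distance d = v²/(2a), so with a fixed, d ∝ v².
Factor = (40.0/14.1)² = 2.8369² = 8.0480.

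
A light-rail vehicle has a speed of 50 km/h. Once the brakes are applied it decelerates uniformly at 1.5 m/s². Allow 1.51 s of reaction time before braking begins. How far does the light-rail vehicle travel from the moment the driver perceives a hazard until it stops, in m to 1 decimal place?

50 km/h ÷ 3.6 = 13.8889 m/s.
Reaction distance = v·t_r = 13.8889 × 1.51 = 20.972 m.
Braking distance = v²/(2a) = 13.8889² / (2 × 1.500) = 192.902 / 3.000 = 64.301 m.
Total = 20.972 + 64.301 = 85.273 m.

Total stopping distance ≈ 85.3 m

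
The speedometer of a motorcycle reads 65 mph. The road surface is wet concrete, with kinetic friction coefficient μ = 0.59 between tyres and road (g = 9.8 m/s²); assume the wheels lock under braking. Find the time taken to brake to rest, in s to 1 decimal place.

65 mph × 0.44704 = 29.0576 m/s.
a = μg = 0.59 × 9.8 = 5.782 m/s².
Braking time = v/a = 29.0576 / 5.782 = 5.026 s.

Braking time ≈ 5.0 s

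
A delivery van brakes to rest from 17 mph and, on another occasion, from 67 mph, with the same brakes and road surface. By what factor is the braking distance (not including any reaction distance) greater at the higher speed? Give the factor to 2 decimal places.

Braking distance d = v²/(2a), so with a fixed, d ∝ v².
Factor = (67/17)² = 3.9412² = 15.5331.

Factor ≈ 15.53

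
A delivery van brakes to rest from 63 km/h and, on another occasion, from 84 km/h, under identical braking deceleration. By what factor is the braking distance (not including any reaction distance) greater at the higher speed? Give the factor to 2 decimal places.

Factor ≈ 1.78

Braking distance d = v²/(2a), so with a fixed, d ∝ v².
Factor = (84/63)² = 1.3333² = 1.7777.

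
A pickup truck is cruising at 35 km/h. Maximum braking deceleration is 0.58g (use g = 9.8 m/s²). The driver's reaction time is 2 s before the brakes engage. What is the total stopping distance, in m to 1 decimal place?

Total stopping distance ≈ 27.8 m

35 km/h ÷ 3.6 = 9.7222 m/s.
a = 0.58 × 9.8 = 5.684 m/s².
Reaction distance = v·t_r = 9.7222 × 2 = 19.444 m.
Braking distance = v²/(2a) = 9.7222² / (2 × 5.684) = 94.521 / 11.368 = 8.315 m.
Total = 19.444 + 8.315 = 27.759 m.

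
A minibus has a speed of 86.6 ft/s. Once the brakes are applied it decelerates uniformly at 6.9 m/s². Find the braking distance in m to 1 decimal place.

Braking distance ≈ 50.5 m

86.6 ft/s × 0.3048 = 26.3957 m/s.
Braking distance = v²/(2a) = 26.3957² / (2 × 6.900) = 696.733 / 13.800 = 50.488 m.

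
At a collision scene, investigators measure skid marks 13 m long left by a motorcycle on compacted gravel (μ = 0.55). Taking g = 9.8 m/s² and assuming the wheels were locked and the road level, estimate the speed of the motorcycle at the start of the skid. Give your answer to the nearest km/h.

Initial speed ≈ 43 km/h

Deceleration a = μg = 0.55 × 9.8 = 5.390 m/s².
v = √(2a·d) = √(2 × 5.390 × 13) = √140.140 = 11.8381 m/s.
= 11.8381 × 3.6 = 42.617 km/h.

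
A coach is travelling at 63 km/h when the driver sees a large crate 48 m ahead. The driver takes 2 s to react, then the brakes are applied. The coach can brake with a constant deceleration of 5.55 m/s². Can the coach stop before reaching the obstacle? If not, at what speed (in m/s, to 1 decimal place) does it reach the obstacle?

63 km/h ÷ 3.6 = 17.5000 m/s.
Reaction distance = 17.5000 × 2 = 35.000 m.
Braking distance needed to stop: v²/(2a) = 306.250 / 11.100 = 27.590 m, so total needed = 35.000 + 27.590 = 62.590 m > 48 m — it cannot stop.
Distance remaining when braking begins: 48 − 35.000 = 13.000 m.
v² = v₀² − 2a·d = 306.250 − 2 × 5.550 × 13.000 = 161.950 m²/s².
v = √161.950 = 12.726 m/s.

No — it strikes the obstacle at 12.7 m/s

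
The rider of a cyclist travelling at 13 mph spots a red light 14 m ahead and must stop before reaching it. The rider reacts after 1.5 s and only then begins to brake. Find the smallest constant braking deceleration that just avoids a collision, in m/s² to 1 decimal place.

Required deceleration ≈ 3.2 m/s²

13 mph × 0.44704 = 5.8115 m/s.
Distance covered during reaction = 5.8115 × 1.5 = 8.717 m.
Distance available for braking: 14 − 8.717 = 5.283 m.
v² = 2a·d ⇒ a = v²/(2d) = 5.8115² / (2 × 5.283) = 33.774 / 10.566 = 3.1965 m/s².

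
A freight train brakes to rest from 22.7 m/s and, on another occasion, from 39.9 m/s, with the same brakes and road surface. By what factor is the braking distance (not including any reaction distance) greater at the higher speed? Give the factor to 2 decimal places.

Factor ≈ 3.09

Braking distance d = v²/(2a), so with a fixed, d ∝ v².
Factor = (39.9/22.7)² = 1.7577² = 3.0895.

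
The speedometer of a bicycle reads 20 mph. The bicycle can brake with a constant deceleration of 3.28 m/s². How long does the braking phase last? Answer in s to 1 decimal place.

Braking time ≈ 2.7 s

20 mph × 0.44704 = 8.9408 m/s.
Braking time = v/a = 8.9408 / 3.280 = 2.726 s.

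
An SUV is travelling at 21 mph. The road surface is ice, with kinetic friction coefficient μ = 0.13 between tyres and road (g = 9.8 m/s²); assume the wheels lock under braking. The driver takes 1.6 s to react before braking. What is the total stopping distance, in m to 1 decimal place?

Total stopping distance ≈ 49.6 m

21 mph × 0.44704 = 9.3878 m/s.
a = μg = 0.13 × 9.8 = 1.274 m/s².
Reaction distance = v·t_r = 9.3878 × 1.6 = 15.020 m.
Braking distance = v²/(2a) = 9.3878² / (2 × 1.274) = 88.131 / 2.548 = 34.588 m.
Total = 15.020 + 34.588 = 49.608 m.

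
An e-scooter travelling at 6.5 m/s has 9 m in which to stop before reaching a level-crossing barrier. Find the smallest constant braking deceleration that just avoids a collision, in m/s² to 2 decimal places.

v² = 2a·d ⇒ a = v²/(2d) = 6.5000² / (2 × 9.000) = 42.250 / 18.000 = 2.3472 m/s².

Required deceleration ≈ 2.35 m/s²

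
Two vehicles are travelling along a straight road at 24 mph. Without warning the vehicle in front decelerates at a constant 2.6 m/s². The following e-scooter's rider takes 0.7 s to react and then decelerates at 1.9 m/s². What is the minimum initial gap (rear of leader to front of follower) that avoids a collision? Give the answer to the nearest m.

Minimum gap ≈ 16 m

24 mph × 0.44704 = 10.7290 m/s.
Leader travels v²/(2a_L) = 115.111 / 5.200 = 22.137 m before stopping.
Follower covers v·t_r = 10.7290 × 0.7 = 7.510 m while reacting, then v²/(2a_F) = 115.111 / 3.800 = 30.292 m while braking, for a total of 7.510 + 30.292 = 37.802 m.
Since a_F ≤ a_L and the follower starts braking later, the follower is never slower than the leader, so the closest approach is when both have stopped.
Minimum gap = 37.802 − 22.137 = 15.665 m.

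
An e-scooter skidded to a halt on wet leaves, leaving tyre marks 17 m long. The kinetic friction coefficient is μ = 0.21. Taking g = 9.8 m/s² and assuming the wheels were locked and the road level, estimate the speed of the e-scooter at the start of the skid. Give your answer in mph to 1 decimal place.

Initial speed ≈ 18.7 mph

Deceleration a = μg = 0.21 × 9.8 = 2.058 m/s².
v = √(2a·d) = √(2 × 2.058 × 17) = √69.972 = 8.3649 m/s.
= 8.3649 ÷ 0.44704 = 18.712 mph.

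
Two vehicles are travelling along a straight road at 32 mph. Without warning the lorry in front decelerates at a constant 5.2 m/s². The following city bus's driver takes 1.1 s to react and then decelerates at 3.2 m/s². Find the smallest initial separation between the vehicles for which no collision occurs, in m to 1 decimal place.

32 mph × 0.44704 = 14.3053 m/s.
Leader travels v²/(2a_L) = 204.642 / 10.400 = 19.677 m before stopping.
Follower covers v·t_r = 14.3053 × 1.1 = 15.736 m while reacting, then v²/(2a_F) = 204.642 / 6.400 = 31.975 m while braking, for a total of 15.736 + 31.975 = 47.711 m.
Since a_F ≤ a_L and the follower starts braking later, the follower is never slower than the leader, so the closest approach is when both have stopped.
Minimum gap = 47.711 − 19.677 = 28.034 m.

Minimum gap ≈ 28.0 m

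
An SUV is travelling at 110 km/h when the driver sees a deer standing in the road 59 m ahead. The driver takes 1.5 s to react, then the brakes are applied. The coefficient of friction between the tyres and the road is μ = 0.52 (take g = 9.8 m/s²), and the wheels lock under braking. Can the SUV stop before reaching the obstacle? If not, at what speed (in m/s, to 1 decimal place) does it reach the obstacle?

110 km/h ÷ 3.6 = 30.5556 m/s.
a = μg = 0.52 × 9.8 = 5.096 m/s².
Reaction distance = 30.5556 × 1.5 = 45.833 m.
Braking distance needed to stop: v²/(2a) = 933.645 / 10.192 = 91.606 m, so total needed = 45.833 + 91.606 = 137.439 m > 59 m — it cannot stop.
Distance remaining when braking begins: 59 − 45.833 = 13.167 m.
v² = v₀² − 2a·d = 933.645 − 2 × 5.096 × 13.167 = 799.447 m²/s².
v = √799.447 = 28.274 m/s.

No — it strikes the obstacle at 28.3 m/s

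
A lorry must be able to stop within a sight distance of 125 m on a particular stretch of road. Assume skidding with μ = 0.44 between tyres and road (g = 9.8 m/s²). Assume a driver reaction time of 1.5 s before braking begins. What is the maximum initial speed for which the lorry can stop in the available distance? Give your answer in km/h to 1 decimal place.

Maximum speed ≈ 97.2 km/h

a = μg = 0.44 × 9.8 = 4.312 m/s².
Stopping distance: v·t_r + v²/(2a) = 125 with t_r = 1.5 s and a = 4.312 m/s².
So v² + 12.936 v − 1078.00 = 0.
Positive root: v = −a·t_r + √((a·t_r)² + 2a·d) = −6.468 + √(41.835 + 1078.00) = 26.9959 m/s.
26.9959 m/s × 3.6 = 97.185 km/h.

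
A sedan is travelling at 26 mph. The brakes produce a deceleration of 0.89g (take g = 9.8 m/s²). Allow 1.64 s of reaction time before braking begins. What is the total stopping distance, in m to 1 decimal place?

26 mph × 0.44704 = 11.6230 m/s.
a = 0.89 × 9.8 = 8.722 m/s².
Reaction distance = v·t_r = 11.6230 × 1.64 = 19.062 m.
Braking distance = v²/(2a) = 11.6230² / (2 × 8.722) = 135.094 / 17.444 = 7.744 m.
Total = 19.062 + 7.744 = 26.806 m.

Total stopping distance ≈ 26.8 m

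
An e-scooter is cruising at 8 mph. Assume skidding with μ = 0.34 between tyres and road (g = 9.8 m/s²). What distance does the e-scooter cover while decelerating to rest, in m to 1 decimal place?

Braking distance ≈ 1.9 m

8 mph × 0.44704 = 3.5763 m/s.
a = μg = 0.34 × 9.8 = 3.332 m/s².
Braking distance = v²/(2a) = 3.5763² / (2 × 3.332) = 12.790 / 6.664 = 1.919 m.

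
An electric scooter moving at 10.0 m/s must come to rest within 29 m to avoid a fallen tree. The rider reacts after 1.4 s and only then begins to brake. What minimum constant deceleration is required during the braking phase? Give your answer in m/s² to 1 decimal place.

Distance covered during reaction = 10.0000 × 1.4 = 14.000 m.
Distance available for braking: 29 − 14.000 = 15.000 m.
v² = 2a·d ⇒ a = v²/(2d) = 10.0000² / (2 × 15.000) = 100.000 / 30.000 = 3.3333 m/s².

Required deceleration ≈ 3.3 m/s²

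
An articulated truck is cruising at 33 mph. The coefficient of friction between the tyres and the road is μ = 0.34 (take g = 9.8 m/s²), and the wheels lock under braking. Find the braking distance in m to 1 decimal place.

33 mph × 0.44704 = 14.7523 m/s.
a = μg = 0.34 × 9.8 = 3.332 m/s².
Braking distance = v²/(2a) = 14.7523² / (2 × 3.332) = 217.630 / 6.664 = 32.658 m.

Braking distance ≈ 32.7 m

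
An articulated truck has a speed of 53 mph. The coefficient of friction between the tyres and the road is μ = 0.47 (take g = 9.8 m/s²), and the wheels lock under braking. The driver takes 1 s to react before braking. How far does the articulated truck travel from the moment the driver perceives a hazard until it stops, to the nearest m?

53 mph × 0.44704 = 23.6931 m/s.
a = μg = 0.47 × 9.8 = 4.606 m/s².
Reaction distance = v·t_r = 23.6931 × 1 = 23.693 m.
Braking distance = v²/(2a) = 23.6931² / (2 × 4.606) = 561.363 / 9.212 = 60.938 m.
Total = 23.693 + 60.938 = 84.631 m.

Total stopping distance ≈ 85 m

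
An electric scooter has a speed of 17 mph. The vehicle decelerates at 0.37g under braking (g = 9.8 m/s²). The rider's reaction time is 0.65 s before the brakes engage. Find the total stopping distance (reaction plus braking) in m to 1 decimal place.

Total stopping distance ≈ 12.9 m

17 mph × 0.44704 = 7.5997 m/s.
a = 0.37 × 9.8 = 3.626 m/s².
Reaction distance = v·t_r = 7.5997 × 0.65 = 4.940 m.
Braking distance = v²/(2a) = 7.5997² / (2 × 3.626) = 57.755 / 7.252 = 7.964 m.
Total = 4.940 + 7.964 = 12.904 m.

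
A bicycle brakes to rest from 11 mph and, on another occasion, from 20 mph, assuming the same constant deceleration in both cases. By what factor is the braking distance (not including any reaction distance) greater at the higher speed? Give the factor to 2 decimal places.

Braking distance d = v²/(2a), so with a fixed, d ∝ v².
Factor = (20/11)² = 1.8182² = 3.3059.

Factor ≈ 3.31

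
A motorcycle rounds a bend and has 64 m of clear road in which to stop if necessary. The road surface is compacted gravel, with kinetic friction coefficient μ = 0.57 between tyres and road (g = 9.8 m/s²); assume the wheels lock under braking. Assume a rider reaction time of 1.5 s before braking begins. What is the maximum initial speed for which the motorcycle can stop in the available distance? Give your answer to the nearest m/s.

Maximum speed ≈ 20 m/s

a = μg = 0.57 × 9.8 = 5.586 m/s².
Stopping distance: v·t_r + v²/(2a) = 64 with t_r = 1.5 s and a = 5.586 m/s².
So v² + 16.758 v − 715.01 = 0.
Positive root: v = −a·t_r + √((a·t_r)² + 2a·d) = −8.379 + √(70.208 + 715.01) = 19.6427 m/s.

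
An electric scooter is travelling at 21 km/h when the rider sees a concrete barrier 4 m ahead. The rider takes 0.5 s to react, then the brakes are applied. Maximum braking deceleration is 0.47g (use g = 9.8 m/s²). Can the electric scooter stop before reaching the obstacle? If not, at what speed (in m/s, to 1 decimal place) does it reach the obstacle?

No — it strikes the obstacle at 4.9 m/s

21 km/h ÷ 3.6 = 5.8333 m/s.
a = 0.47 × 9.8 = 4.606 m/s².
Reaction distance = 5.8333 × 0.5 = 2.917 m.
Braking distance needed to stop: v²/(2a) = 34.027 / 9.212 = 3.694 m, so total needed = 2.917 + 3.694 = 6.611 m > 4 m — it cannot stop.
Distance remaining when braking begins: 4 − 2.917 = 1.083 m.
v² = v₀² − 2a·d = 34.027 − 2 × 4.606 × 1.083 = 24.050 m²/s².
v = √24.050 = 4.904 m/s.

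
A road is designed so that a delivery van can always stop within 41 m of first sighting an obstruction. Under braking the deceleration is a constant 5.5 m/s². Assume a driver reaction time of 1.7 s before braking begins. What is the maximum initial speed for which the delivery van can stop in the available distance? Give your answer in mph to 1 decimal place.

Stopping distance: v·t_r + v²/(2a) = 41 with t_r = 1.7 s and a = 5.500 m/s².
So v² + 18.700 v − 451.00 = 0.
Positive root: v = −a·t_r + √((a·t_r)² + 2a·d) = −9.350 + √(87.422 + 451.00) = 13.8539 m/s.
13.8539 m/s ÷ 0.44704 = 30.990 mph.

Maximum speed ≈ 31.0 mph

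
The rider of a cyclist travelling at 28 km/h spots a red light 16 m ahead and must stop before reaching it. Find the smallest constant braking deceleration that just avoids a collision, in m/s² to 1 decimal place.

Required deceleration ≈ 1.9 m/s²

28 km/h ÷ 3.6 = 7.7778 m/s.
v² = 2a·d ⇒ a = v²/(2d) = 7.7778² / (2 × 16.000) = 60.494 / 32.000 = 1.8904 m/s².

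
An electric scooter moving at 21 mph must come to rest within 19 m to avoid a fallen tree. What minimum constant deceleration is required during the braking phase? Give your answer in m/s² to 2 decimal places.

21 mph × 0.44704 = 9.3878 m/s.
v² = 2a·d ⇒ a = v²/(2d) = 9.3878² / (2 × 19.000) = 88.131 / 38.000 = 2.3192 m/s².

Required deceleration ≈ 2.32 m/s²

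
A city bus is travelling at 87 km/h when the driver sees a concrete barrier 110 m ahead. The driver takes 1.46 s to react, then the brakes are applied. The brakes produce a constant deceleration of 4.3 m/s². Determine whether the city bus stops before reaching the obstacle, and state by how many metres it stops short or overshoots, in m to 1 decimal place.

87 km/h ÷ 3.6 = 24.1667 m/s.
Reaction distance = 24.1667 × 1.46 = 35.283 m.
Braking distance = v²/(2a) = 584.029 / 8.600 = 67.910 m.
Total stopping distance = 35.283 + 67.910 = 103.193 m, vs 110 m available — it stops with 110 − 103.193 = 6.807 m to spare.

Yes — it stops 6.8 m short of the obstacle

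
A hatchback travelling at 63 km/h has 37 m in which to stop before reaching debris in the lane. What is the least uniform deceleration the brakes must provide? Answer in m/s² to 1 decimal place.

63 km/h ÷ 3.6 = 17.5000 m/s.
v² = 2a·d ⇒ a = v²/(2d) = 17.5000² / (2 × 37.000) = 306.250 / 74.000 = 4.1385 m/s².

Required deceleration ≈ 4.1 m/s²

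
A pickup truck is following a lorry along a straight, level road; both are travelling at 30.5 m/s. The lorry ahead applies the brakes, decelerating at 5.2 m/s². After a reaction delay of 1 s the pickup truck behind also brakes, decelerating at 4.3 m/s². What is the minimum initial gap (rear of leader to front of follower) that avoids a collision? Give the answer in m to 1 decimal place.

Minimum gap ≈ 49.2 m

Leader travels v²/(2a_L) = 930.250 / 10.400 = 89.447 m before stopping.
Follower covers v·t_r = 30.5000 × 1 = 30.500 m while reacting, then v²/(2a_F) = 930.250 / 8.600 = 108.169 m while braking, for a total of 30.500 + 108.169 = 138.669 m.
Since a_F ≤ a_L and the follower starts braking later, the follower is never slower than the leader, so the closest approach is when both have stopped.
Minimum gap = 138.669 − 89.447 = 49.222 m.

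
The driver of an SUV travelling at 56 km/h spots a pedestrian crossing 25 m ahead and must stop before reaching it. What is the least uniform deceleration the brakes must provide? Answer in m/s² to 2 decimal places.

56 km/h ÷ 3.6 = 15.5556 m/s.
v² = 2a·d ⇒ a = v²/(2d) = 15.5556² / (2 × 25.000) = 241.977 / 50.000 = 4.8395 m/s².

Required deceleration ≈ 4.84 m/s²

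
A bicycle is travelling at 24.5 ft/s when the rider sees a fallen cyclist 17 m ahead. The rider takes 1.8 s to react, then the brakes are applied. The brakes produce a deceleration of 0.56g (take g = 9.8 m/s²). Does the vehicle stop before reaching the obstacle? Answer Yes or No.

24.5 ft/s × 0.3048 = 7.4676 m/s.
a = 0.56 × 9.8 = 5.488 m/s².
Reaction distance = 7.4676 × 1.8 = 13.442 m.
Braking distance = v²/(2a) = 55.765 / 10.976 = 5.081 m.
Total stopping distance = 13.442 + 5.081 = 18.523 m, vs 17 m available — it cannot stop in time and overshoots by 18.523 − 17 = 1.523 m.

No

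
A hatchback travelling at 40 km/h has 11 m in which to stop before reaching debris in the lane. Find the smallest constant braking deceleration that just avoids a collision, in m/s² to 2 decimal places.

Required deceleration ≈ 5.61 m/s²

40 km/h ÷ 3.6 = 11.1111 m/s.
v² = 2a·d ⇒ a = v²/(2d) = 11.1111² / (2 × 11.000) = 123.457 / 22.000 = 5.6117 m/s².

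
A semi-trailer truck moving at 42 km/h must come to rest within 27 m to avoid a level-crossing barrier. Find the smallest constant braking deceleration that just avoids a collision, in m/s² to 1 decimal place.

Required deceleration ≈ 2.5 m/s²

42 km/h ÷ 3.6 = 11.6667 m/s.
v² = 2a·d ⇒ a = v²/(2d) = 11.6667² / (2 × 27.000) = 136.112 / 54.000 = 2.5206 m/s².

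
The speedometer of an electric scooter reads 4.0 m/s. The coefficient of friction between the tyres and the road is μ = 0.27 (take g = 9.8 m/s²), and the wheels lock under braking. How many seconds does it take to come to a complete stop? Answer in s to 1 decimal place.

a = μg = 0.27 × 9.8 = 2.646 m/s².
Braking time = v/a = 4.0000 / 2.646 = 1.512 s.

Braking time ≈ 1.5 s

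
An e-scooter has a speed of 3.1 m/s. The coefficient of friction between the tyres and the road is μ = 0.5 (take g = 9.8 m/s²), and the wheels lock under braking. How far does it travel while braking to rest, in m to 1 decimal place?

Braking distance ≈ 1.0 m

a = μg = 0.5 × 9.8 = 4.900 m/s².
Braking distance = v²/(2a) = 3.1000² / (2 × 4.900) = 9.610 / 9.800 = 0.981 m.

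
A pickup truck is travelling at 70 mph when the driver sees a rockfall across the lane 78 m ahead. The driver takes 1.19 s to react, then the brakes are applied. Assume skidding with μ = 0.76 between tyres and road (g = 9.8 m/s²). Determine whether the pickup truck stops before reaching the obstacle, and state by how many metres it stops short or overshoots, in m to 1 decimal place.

No — it overshoots by 25.0 m

70 mph × 0.44704 = 31.2928 m/s.
a = μg = 0.76 × 9.8 = 7.448 m/s².
Reaction distance = 31.2928 × 1.19 = 37.238 m.
Braking distance = v²/(2a) = 979.239 / 14.896 = 65.738 m.
Total stopping distance = 37.238 + 65.738 = 102.976 m, vs 78 m available — it cannot stop in time and overshoots by 102.976 − 78 = 24.976 m.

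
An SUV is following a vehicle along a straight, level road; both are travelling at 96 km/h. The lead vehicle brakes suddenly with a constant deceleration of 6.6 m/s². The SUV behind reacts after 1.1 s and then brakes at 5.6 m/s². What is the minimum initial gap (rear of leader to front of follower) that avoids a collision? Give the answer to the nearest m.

96 km/h ÷ 3.6 = 26.6667 m/s.
Leader travels v²/(2a_L) = 711.113 / 13.200 = 53.872 m before stopping.
Follower covers v·t_r = 26.6667 × 1.1 = 29.333 m while reacting, then v²/(2a_F) = 711.113 / 11.200 = 63.492 m while braking, for a total of 29.333 + 63.492 = 92.825 m.
Since a_F ≤ a_L and the follower starts braking later, the follower is never slower than the leader, so the closest approach is when both have stopped.
Minimum gap = 92.825 − 53.872 = 38.953 m.

Minimum gap ≈ 39 m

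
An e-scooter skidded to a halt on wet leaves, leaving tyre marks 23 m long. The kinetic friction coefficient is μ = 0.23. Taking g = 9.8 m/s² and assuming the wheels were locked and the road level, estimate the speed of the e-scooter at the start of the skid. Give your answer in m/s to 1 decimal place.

Deceleration a = μg = 0.23 × 9.8 = 2.254 m/s².
v = √(2a·d) = √(2 × 2.254 × 23) = √103.684 = 10.1825 m/s.

Initial speed ≈ 10.2 m/s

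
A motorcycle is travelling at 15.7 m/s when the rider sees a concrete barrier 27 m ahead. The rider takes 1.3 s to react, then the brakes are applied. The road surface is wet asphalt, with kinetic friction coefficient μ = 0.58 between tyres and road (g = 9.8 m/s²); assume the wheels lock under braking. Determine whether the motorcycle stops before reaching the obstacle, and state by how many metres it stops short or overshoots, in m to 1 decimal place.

a = μg = 0.58 × 9.8 = 5.684 m/s².
Reaction distance = 15.7000 × 1.3 = 20.410 m.
Braking distance = v²/(2a) = 246.490 / 11.368 = 21.683 m.
Total stopping distance = 20.410 + 21.683 = 42.093 m, vs 27 m available — it cannot stop in time and overshoots by 42.093 − 27 = 15.093 m.

No — it overshoots by 15.1 m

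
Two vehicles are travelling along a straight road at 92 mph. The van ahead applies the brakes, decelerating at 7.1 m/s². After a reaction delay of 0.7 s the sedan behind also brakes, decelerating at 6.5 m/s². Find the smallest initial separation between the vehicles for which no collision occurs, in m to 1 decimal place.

Minimum gap ≈ 39.8 m

92 mph × 0.44704 = 41.1277 m/s.
Leader travels v²/(2a_L) = 1691.488 / 14.200 = 119.119 m before stopping.
Follower covers v·t_r = 41.1277 × 0.7 = 28.789 m while reacting, then v²/(2a_F) = 1691.488 / 13.000 = 130.114 m while braking, for a total of 28.789 + 130.114 = 158.903 m.
Since a_F ≤ a_L and the follower starts braking later, the follower is never slower than the leader, so the closest approach is when both have stopped.
Minimum gap = 158.903 − 119.119 = 39.784 m.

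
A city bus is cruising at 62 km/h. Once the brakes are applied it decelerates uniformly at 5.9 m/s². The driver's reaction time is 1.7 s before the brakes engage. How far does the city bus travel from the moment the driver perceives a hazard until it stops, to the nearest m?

Total stopping distance ≈ 54 m

62 km/h ÷ 3.6 = 17.2222 m/s.
Reaction distance = v·t_r = 17.2222 × 1.7 = 29.278 m.
Braking distance = v²/(2a) = 17.2222² / (2 × 5.900) = 296.604 / 11.800 = 25.136 m.
Total = 29.278 + 25.136 = 54.414 m.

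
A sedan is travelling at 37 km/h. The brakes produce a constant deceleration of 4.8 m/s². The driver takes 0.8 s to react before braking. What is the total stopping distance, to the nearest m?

Total stopping distance ≈ 19 m

37 km/h ÷ 3.6 = 10.2778 m/s.
Reaction distance = v·t_r = 10.2778 × 0.8 = 8.222 m.
Braking distance = v²/(2a) = 10.2778² / (2 × 4.800) = 105.633 / 9.600 = 11.003 m.
Total = 8.222 + 11.003 = 19.225 m.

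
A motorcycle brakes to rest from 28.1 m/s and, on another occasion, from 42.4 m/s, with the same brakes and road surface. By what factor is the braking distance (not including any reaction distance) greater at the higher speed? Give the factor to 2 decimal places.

Factor ≈ 2.28

Braking distance d = v²/(2a), so with a fixed, d ∝ v².
Factor = (42.4/28.1)² = 1.5089² = 2.2768.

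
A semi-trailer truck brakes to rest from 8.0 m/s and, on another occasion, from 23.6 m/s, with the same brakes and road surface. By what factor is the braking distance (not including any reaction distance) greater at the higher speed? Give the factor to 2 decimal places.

Braking distance d = v²/(2a), so with a fixed, d ∝ v².
Factor = (23.6/8.0)² = 2.9500² = 8.7025.

Factor ≈ 8.70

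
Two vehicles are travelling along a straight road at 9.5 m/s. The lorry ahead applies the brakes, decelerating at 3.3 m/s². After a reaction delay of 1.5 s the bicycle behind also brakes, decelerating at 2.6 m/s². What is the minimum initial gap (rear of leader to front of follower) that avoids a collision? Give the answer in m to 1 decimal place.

Minimum gap ≈ 17.9 m

Leader travels v²/(2a_L) = 90.250 / 6.600 = 13.674 m before stopping.
Follower covers v·t_r = 9.5000 × 1.5 = 14.250 m while reacting, then v²/(2a_F) = 90.250 / 5.200 = 17.356 m while braking, for a total of 14.250 + 17.356 = 31.606 m.
Since a_F ≤ a_L and the follower starts braking later, the follower is never slower than the leader, so the closest approach is when both have stopped.
Minimum gap = 31.606 − 13.674 = 17.932 m.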